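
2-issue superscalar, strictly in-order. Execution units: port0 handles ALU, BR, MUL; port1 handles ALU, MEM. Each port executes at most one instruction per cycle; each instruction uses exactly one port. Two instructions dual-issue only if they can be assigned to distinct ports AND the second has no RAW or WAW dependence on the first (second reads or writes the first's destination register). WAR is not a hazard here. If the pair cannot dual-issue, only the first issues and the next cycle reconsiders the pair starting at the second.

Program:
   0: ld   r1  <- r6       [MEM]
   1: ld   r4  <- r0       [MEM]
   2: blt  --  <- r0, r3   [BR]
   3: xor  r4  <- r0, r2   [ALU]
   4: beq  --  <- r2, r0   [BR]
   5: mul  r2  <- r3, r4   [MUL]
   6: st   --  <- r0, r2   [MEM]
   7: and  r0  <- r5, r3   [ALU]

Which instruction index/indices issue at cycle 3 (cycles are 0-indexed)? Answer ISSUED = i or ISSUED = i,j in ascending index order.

#0 head=0: ld.MEM i0 no-port MEM/MEM
#1 head=1: ld.MEM;blt.BR i1,i2 pair
#2 head=3: xor.ALU;beq.BR i3,i4 pair
#3 head=5: mul.MUL i5 RAW r2
#4 head=6: st.MEM;and.ALU i6,i7 pair

ISSUED = 5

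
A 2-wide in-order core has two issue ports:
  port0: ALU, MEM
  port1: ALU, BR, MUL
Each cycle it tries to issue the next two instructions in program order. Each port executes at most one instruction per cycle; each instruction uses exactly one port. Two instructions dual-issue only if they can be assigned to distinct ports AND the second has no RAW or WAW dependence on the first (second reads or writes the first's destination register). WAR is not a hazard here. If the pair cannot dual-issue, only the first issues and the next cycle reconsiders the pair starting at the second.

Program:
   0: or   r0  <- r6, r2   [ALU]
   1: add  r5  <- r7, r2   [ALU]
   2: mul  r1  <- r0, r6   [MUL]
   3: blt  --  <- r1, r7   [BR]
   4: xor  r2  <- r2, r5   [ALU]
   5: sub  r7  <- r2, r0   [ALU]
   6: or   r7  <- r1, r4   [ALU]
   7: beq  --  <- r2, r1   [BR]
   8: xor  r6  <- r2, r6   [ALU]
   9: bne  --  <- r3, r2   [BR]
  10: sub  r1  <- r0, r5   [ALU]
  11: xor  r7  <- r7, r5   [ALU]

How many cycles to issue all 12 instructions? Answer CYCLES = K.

CYCLES = 7

  cy0 -> i0,i1 (or add) dual
  cy1 -> i2 (mul) no-port MUL/BR
  cy2 -> i3,i4 (blt xor) dual
  cy3 -> i5 (sub) WAW r7
  cy4 -> i6,i7 (or beq) dual
  cy5 -> i8,i9 (xor bne) dual
  cy6 -> i10,i11 (sub xor) dual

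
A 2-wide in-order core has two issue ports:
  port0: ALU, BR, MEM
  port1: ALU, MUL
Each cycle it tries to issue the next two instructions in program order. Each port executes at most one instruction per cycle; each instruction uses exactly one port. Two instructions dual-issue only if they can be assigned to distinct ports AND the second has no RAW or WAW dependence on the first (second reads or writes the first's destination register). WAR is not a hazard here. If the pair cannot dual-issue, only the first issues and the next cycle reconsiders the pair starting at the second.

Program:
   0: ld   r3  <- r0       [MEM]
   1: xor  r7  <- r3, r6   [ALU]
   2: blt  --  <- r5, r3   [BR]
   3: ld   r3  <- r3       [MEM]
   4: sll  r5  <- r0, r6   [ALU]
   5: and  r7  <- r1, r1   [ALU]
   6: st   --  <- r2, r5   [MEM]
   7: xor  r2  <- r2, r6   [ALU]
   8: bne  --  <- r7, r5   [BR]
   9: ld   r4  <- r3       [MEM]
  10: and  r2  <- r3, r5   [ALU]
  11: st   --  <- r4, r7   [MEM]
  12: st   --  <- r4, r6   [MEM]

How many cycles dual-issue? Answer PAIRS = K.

t=0 i0:ld ; RAW r3
t=1 i1+i2:xor/blt ; 2-wide
t=2 i3+i4:ld/sll ; 2-wide
t=3 i5+i6:and/st ; 2-wide
t=4 i7+i8:xor/bne ; 2-wide
t=5 i9+i10:ld/and ; 2-wide
t=6 i11:st ; no-port MEM/MEM
t=7 i12:st ; tail

PAIRS = 5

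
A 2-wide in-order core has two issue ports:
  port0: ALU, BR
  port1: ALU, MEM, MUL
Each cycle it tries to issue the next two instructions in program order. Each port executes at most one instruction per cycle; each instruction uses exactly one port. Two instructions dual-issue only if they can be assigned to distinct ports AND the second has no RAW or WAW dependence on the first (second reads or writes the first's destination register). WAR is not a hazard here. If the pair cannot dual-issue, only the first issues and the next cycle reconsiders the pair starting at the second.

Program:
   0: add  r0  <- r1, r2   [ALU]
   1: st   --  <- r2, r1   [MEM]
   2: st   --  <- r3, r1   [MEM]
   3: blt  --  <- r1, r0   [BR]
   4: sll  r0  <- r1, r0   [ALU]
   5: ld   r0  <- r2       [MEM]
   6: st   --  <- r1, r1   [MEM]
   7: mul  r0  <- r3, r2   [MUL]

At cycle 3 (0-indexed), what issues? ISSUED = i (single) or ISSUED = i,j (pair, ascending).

c0: i0/i1 add.ALU/st.MEM  pair
c1: i2/i3 st.MEM/blt.BR  pair
c2: i4 sll.ALU  WAW r0
c3: i5 ld.MEM  no-port MEM/MEM
c4: i6 st.MEM  no-port MEM/MUL
c5: i7 mul.MUL  tail

ISSUED = 5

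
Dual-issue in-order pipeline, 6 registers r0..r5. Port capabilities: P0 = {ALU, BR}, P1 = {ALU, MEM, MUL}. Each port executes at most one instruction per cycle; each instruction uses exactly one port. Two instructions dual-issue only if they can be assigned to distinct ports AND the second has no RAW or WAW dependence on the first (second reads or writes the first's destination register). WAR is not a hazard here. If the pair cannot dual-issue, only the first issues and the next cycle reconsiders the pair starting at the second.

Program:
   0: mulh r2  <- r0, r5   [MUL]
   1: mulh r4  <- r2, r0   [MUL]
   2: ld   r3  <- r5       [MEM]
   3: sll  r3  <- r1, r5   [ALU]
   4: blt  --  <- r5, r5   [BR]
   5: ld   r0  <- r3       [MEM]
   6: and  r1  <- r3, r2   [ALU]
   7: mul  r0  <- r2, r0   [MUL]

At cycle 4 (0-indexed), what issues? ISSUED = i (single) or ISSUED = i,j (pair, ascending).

ISSUED = 5,6

c0: i0 mulh.MUL  no-port MUL/MUL
c1: i1 mulh.MUL  no-port MUL/MEM
c2: i2 ld.MEM  WAW r3
c3: i3/i4 sll.ALU blt.BR  pair
c4: i5/i6 ld.MEM and.ALU  pair
c5: i7 mul.MUL  tail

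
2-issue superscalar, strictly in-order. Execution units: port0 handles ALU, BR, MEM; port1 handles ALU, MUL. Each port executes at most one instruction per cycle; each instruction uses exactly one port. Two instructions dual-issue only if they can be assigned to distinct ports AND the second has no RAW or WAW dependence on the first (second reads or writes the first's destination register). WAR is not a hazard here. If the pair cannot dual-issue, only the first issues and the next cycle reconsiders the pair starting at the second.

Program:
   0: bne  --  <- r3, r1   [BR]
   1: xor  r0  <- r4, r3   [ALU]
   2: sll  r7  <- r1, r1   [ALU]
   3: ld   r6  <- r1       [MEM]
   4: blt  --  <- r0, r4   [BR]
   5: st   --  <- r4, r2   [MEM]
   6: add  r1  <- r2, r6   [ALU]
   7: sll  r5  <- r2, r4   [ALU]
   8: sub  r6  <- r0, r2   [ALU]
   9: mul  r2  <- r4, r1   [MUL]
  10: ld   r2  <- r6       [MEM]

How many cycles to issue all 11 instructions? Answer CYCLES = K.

  cy0 -> i0&i1 (bne/xor) 2-wide
  cy1 -> i2&i3 (sll/ld) 2-wide
  cy2 -> i4 (blt) no-port BR/MEM
  cy3 -> i5&i6 (st/add) 2-wide
  cy4 -> i7&i8 (sll/sub) 2-wide
  cy5 -> i9 (mul) WAW r2
  cy6 -> i10 (ld) tail

CYCLES = 7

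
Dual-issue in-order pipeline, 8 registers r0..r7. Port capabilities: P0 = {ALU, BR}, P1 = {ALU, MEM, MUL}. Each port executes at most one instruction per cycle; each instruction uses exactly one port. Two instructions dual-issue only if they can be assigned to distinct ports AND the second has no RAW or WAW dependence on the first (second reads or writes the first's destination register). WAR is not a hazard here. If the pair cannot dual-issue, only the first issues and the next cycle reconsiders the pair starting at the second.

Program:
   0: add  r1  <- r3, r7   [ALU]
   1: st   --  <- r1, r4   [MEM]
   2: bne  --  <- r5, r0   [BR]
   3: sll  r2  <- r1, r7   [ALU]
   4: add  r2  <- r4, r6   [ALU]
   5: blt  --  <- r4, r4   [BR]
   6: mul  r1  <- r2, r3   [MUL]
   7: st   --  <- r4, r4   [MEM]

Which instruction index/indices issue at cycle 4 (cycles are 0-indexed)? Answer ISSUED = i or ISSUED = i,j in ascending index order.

c0: i0 add  RAW r1
c1: i1/i2 st bne  dual
c2: i3 sll  WAW r2
c3: i4/i5 add blt  dual
c4: i6 mul  no-port MUL/MEM
c5: i7 st  tail

ISSUED = 6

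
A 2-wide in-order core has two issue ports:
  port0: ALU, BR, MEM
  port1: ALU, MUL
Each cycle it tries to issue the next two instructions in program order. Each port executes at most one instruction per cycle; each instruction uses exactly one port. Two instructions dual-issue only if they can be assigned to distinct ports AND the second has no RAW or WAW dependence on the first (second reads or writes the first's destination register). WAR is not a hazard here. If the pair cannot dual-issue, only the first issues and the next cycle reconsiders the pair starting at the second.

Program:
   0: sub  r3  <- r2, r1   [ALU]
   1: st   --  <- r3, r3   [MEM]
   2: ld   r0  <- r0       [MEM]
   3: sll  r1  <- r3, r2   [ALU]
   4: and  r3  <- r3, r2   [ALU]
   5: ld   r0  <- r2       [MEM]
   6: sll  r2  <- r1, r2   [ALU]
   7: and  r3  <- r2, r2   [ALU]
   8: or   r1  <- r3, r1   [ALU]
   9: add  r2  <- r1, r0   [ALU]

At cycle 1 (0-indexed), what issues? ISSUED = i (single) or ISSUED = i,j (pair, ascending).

ISSUED = 1

t=0 i0:sub.ALU ; RAW r3
t=1 i1:st.MEM ; no-port MEM/MEM
t=2 i2+i3:ld.MEM+sll.ALU ; dual
t=3 i4+i5:and.ALU+ld.MEM ; dual
t=4 i6:sll.ALU ; RAW r2
t=5 i7:and.ALU ; RAW r3
t=6 i8:or.ALU ; RAW r1
t=7 i9:add.ALU ; tail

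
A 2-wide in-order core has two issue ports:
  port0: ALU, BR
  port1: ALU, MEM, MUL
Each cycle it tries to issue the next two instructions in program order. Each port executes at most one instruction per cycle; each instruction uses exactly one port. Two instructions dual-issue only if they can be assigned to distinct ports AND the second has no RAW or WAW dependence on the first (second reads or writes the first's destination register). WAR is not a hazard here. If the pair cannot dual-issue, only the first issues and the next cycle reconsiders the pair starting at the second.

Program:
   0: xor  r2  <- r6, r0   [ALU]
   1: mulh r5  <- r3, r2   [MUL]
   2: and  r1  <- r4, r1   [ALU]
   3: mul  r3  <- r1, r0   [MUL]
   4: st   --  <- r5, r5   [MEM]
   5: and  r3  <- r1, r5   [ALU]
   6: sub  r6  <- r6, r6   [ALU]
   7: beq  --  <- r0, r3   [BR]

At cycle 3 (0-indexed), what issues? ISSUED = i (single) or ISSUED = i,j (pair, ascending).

[0] i0  xor.ALU  -- RAW r2
[1] i1&i2  mulh.MUL/and.ALU  -- 2-wide
[2] i3  mul.MUL  -- no-port MUL/MEM
[3] i4&i5  st.MEM/and.ALU  -- 2-wide
[4] i6&i7  sub.ALU/beq.BR  -- 2-wide

ISSUED = 4,5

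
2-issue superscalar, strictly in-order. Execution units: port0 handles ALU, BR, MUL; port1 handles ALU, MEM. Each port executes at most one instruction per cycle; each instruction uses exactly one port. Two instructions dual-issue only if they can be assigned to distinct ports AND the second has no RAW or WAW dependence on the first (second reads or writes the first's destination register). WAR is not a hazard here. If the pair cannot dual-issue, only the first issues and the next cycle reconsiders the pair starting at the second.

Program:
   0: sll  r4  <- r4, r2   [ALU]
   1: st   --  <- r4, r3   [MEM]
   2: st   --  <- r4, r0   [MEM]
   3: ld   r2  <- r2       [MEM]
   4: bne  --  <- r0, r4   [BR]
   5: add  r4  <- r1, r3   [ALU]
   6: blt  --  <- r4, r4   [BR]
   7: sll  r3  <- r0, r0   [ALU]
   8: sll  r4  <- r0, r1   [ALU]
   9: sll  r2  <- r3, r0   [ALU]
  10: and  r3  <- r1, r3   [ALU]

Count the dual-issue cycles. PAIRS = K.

c0: i0 sll.ALU  RAW r4
c1: i1 st.MEM  no-port MEM/MEM
c2: i2 st.MEM  no-port MEM/MEM
c3: i3&i4 ld.MEM+bne.BR  pair
c4: i5 add.ALU  RAW r4
c5: i6&i7 blt.BR+sll.ALU  pair
c6: i8&i9 sll.ALU+sll.ALU  pair
c7: i10 and.ALU  tail

PAIRS = 3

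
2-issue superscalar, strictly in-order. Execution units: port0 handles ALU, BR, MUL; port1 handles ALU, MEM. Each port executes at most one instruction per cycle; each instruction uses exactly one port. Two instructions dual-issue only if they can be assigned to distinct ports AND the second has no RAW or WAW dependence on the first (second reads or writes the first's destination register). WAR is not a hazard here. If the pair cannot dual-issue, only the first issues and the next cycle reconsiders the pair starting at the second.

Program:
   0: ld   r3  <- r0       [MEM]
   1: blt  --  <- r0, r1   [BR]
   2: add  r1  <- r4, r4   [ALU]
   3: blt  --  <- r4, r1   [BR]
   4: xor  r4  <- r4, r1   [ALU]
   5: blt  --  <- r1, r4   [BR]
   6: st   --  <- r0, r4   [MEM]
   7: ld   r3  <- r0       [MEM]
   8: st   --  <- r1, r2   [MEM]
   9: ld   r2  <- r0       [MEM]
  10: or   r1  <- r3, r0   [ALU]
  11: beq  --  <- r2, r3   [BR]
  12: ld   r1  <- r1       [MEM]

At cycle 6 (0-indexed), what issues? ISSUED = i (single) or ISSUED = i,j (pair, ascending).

ISSUED = 9,10

  cy0 -> i0,i1 (ld.MEM+blt.BR) 2-wide
  cy1 -> i2 (add.ALU) RAW r1
  cy2 -> i3,i4 (blt.BR+xor.ALU) 2-wide
  cy3 -> i5,i6 (blt.BR+st.MEM) 2-wide
  cy4 -> i7 (ld.MEM) no-port MEM/MEM
  cy5 -> i8 (st.MEM) no-port MEM/MEM
  cy6 -> i9,i10 (ld.MEM+or.ALU) 2-wide
  cy7 -> i11,i12 (beq.BR+ld.MEM) 2-wide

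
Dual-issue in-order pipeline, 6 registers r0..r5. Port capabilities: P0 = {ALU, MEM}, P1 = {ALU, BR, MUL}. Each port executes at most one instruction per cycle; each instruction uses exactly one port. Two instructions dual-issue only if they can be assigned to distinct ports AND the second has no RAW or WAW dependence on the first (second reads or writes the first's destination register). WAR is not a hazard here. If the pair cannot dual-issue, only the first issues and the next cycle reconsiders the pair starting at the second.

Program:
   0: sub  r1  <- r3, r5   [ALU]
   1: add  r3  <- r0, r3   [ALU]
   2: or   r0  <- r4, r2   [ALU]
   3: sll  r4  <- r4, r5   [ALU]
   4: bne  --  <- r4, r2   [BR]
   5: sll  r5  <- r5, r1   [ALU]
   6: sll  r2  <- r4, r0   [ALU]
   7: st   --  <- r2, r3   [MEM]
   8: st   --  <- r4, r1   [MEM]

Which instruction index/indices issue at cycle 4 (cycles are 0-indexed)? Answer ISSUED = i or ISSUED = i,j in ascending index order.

#0 head=0: sub.ALU;add.ALU i0+i1 2-wide
#1 head=2: or.ALU;sll.ALU i2+i3 2-wide
#2 head=4: bne.BR;sll.ALU i4+i5 2-wide
#3 head=6: sll.ALU i6 RAW r2
#4 head=7: st.MEM i7 no-port MEM/MEM
#5 head=8: st.MEM i8 tail

ISSUED = 7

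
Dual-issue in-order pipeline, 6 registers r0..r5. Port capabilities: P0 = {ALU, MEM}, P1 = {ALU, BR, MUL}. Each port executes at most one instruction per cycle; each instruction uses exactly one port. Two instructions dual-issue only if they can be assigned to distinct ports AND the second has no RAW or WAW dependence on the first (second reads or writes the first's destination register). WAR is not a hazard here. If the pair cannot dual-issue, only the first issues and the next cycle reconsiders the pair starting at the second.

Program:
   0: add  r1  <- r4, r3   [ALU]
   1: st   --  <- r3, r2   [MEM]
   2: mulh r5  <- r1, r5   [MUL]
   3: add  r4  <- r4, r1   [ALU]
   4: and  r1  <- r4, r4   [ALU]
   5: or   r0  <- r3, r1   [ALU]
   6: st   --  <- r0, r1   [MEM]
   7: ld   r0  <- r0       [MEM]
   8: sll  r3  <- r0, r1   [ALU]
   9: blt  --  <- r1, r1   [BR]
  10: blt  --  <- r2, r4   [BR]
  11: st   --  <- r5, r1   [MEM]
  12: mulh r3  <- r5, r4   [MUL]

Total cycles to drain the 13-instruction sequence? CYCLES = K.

CYCLES = 9

0. add;st @i0&i1  | 2-wide
1. mulh;add @i2&i3  | 2-wide
2. and @i4  | RAW r1
3. or @i5  | RAW r0
4. st @i6  | no-port MEM/MEM
5. ld @i7  | RAW r0
6. sll;blt @i8&i9  | 2-wide
7. blt;st @i10&i11  | 2-wide
8. mulh @i12  | tail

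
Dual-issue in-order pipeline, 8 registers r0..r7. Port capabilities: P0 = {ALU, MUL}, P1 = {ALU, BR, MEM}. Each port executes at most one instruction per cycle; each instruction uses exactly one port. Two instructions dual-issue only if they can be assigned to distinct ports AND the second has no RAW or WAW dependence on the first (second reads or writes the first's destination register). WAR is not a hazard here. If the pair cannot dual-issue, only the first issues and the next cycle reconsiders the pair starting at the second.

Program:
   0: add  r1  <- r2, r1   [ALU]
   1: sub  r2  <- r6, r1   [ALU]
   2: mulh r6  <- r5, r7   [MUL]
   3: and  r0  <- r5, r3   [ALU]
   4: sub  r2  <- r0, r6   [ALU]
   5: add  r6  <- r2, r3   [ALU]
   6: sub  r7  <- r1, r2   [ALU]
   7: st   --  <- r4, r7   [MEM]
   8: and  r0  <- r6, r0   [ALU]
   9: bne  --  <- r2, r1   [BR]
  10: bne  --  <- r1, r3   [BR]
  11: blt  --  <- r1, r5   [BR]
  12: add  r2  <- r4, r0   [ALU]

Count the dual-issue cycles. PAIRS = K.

PAIRS = 4

0. add.ALU @i0  | RAW r1
1. sub.ALU+mulh.MUL @i1,i2  | 2-wide
2. and.ALU @i3  | RAW r0
3. sub.ALU @i4  | RAW r2
4. add.ALU+sub.ALU @i5,i6  | 2-wide
5. st.MEM+and.ALU @i7,i8  | 2-wide
6. bne.BR @i9  | no-port BR/BR
7. bne.BR @i10  | no-port BR/BR
8. blt.BR+add.ALU @i11,i12  | 2-wide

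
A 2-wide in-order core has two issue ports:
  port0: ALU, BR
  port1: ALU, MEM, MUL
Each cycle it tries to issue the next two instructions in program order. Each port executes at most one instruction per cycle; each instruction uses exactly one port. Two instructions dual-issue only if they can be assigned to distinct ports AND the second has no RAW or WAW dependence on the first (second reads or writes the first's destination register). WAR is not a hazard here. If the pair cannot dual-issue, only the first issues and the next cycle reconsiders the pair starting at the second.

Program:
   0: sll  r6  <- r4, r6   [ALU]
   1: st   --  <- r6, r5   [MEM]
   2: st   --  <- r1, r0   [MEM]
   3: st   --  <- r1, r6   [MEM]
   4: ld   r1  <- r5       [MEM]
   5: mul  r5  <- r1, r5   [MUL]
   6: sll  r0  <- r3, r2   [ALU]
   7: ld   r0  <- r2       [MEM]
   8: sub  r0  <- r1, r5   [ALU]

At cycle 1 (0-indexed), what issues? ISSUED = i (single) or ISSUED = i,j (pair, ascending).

  cy0 -> i0 (sll.ALU) RAW r6
  cy1 -> i1 (st.MEM) no-port MEM/MEM
  cy2 -> i2 (st.MEM) no-port MEM/MEM
  cy3 -> i3 (st.MEM) no-port MEM/MEM
  cy4 -> i4 (ld.MEM) no-port MEM/MUL
  cy5 -> i5,i6 (mul.MUL+sll.ALU) dual
  cy6 -> i7 (ld.MEM) WAW r0
  cy7 -> i8 (sub.ALU) tail

ISSUED = 1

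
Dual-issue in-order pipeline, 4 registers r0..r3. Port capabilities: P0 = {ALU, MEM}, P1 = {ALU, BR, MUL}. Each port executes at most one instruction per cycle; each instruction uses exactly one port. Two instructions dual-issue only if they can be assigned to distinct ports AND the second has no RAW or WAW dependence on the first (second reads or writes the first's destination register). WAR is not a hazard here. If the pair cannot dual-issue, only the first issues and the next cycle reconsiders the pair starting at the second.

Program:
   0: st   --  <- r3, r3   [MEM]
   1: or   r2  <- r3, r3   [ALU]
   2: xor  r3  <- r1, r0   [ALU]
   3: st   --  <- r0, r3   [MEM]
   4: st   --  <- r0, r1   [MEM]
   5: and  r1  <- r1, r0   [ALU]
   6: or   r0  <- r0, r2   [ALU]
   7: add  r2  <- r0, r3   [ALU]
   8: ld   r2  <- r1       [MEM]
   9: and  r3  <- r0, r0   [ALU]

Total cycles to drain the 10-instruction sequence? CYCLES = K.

CYCLES = 7

t=0 i0&i1:st.MEM;or.ALU ; pair
t=1 i2:xor.ALU ; RAW r3
t=2 i3:st.MEM ; no-port MEM/MEM
t=3 i4&i5:st.MEM;and.ALU ; pair
t=4 i6:or.ALU ; RAW r0
t=5 i7:add.ALU ; WAW r2
t=6 i8&i9:ld.MEM;and.ALU ; pair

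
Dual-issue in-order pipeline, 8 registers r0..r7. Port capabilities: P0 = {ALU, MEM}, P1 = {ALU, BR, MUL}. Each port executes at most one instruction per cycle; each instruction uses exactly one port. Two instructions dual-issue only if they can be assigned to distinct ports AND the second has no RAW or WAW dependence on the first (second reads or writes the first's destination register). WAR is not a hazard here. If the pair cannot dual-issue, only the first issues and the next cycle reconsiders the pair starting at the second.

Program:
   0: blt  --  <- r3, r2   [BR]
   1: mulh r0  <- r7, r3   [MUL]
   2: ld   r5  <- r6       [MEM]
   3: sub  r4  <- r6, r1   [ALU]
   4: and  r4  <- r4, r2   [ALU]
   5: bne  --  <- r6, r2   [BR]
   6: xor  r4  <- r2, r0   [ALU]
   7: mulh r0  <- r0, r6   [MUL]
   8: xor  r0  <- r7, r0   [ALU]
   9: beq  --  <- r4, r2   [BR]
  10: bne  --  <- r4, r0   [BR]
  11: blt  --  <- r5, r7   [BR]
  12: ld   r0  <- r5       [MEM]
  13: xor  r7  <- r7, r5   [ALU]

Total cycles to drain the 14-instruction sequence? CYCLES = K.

CYCLES = 9

#0 head=0: blt.BR i0 no-port BR/MUL
#1 head=1: mulh.MUL;ld.MEM i1,i2 2-wide
#2 head=3: sub.ALU i3 RAW+WAW r4
#3 head=4: and.ALU;bne.BR i4,i5 2-wide
#4 head=6: xor.ALU;mulh.MUL i6,i7 2-wide
#5 head=8: xor.ALU;beq.BR i8,i9 2-wide
#6 head=10: bne.BR i10 no-port BR/BR
#7 head=11: blt.BR;ld.MEM i11,i12 2-wide
#8 head=13: xor.ALU i13 tail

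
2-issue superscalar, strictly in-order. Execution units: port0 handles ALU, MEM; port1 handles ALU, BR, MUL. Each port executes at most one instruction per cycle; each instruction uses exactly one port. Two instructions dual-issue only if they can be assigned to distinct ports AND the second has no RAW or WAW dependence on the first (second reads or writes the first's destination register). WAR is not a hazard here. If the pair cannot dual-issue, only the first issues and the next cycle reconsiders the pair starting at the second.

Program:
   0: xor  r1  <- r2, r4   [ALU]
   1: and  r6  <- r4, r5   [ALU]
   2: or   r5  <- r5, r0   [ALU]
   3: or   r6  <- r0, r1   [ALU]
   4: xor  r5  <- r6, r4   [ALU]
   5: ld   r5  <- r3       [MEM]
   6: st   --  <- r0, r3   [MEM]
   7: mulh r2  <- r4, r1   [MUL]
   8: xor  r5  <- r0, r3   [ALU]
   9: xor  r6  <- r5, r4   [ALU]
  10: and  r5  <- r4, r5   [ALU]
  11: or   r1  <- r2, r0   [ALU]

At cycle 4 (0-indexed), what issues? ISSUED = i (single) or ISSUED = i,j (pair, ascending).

[0] i0,i1  xor;and  -- 2-wide
[1] i2,i3  or;or  -- 2-wide
[2] i4  xor  -- WAW r5
[3] i5  ld  -- no-port MEM/MEM
[4] i6,i7  st;mulh  -- 2-wide
[5] i8  xor  -- RAW r5
[6] i9,i10  xor;and  -- 2-wide
[7] i11  or  -- tail

ISSUED = 6,7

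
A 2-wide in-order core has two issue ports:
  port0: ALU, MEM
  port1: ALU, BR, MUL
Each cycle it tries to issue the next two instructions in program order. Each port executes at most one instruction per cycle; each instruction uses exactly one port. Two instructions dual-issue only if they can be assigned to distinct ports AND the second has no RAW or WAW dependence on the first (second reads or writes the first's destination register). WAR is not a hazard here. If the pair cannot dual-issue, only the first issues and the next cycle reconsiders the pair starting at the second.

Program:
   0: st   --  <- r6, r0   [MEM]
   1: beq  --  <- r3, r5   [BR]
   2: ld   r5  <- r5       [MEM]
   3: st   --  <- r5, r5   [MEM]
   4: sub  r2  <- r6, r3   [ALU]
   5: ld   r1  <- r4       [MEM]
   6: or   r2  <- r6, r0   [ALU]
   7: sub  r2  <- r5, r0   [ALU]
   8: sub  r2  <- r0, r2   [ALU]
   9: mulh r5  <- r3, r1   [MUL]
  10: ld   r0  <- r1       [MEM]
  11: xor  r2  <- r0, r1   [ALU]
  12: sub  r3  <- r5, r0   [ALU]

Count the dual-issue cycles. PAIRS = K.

PAIRS = 5

0. st.MEM/beq.BR @i0,i1  | dual
1. ld.MEM @i2  | no-port MEM/MEM
2. st.MEM/sub.ALU @i3,i4  | dual
3. ld.MEM/or.ALU @i5,i6  | dual
4. sub.ALU @i7  | RAW+WAW r2
5. sub.ALU/mulh.MUL @i8,i9  | dual
6. ld.MEM @i10  | RAW r0
7. xor.ALU/sub.ALU @i11,i12  | dual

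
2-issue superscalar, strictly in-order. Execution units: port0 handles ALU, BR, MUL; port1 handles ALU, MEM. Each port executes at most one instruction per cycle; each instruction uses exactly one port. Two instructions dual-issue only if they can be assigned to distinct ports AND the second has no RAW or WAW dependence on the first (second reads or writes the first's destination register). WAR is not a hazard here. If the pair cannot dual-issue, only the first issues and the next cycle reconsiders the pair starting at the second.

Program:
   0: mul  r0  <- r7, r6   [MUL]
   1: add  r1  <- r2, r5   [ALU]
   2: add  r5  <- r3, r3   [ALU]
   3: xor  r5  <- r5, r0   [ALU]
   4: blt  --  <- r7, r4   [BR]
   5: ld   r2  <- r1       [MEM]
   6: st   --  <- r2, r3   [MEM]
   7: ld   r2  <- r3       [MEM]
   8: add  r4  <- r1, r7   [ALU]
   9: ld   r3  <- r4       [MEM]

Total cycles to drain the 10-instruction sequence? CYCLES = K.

c0: i0,i1 mul;add  2-wide
c1: i2 add  RAW+WAW r5
c2: i3,i4 xor;blt  2-wide
c3: i5 ld  no-port MEM/MEM
c4: i6 st  no-port MEM/MEM
c5: i7,i8 ld;add  2-wide
c6: i9 ld  tail

CYCLES = 7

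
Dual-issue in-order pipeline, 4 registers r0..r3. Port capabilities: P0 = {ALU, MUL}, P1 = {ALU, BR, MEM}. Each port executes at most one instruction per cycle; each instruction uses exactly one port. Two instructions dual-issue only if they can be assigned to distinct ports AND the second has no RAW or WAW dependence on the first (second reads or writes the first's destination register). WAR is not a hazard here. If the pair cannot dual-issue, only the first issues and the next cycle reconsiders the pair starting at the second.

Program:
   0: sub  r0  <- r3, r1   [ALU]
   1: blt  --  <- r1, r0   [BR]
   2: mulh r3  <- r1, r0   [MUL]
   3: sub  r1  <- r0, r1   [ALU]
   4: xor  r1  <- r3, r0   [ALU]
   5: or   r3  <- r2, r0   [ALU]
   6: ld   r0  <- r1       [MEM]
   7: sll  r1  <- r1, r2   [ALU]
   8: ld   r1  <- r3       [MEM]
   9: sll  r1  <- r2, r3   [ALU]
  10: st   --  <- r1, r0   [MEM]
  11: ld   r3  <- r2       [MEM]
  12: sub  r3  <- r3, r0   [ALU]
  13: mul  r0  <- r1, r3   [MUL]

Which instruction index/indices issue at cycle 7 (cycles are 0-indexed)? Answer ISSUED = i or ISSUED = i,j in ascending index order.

ISSUED = 10

t=0 i0:sub ; RAW r0
t=1 i1/i2:blt mulh ; pair
t=2 i3:sub ; WAW r1
t=3 i4/i5:xor or ; pair
t=4 i6/i7:ld sll ; pair
t=5 i8:ld ; WAW r1
t=6 i9:sll ; RAW r1
t=7 i10:st ; no-port MEM/MEM
t=8 i11:ld ; RAW+WAW r3
t=9 i12:sub ; RAW r3
t=10 i13:mul ; tail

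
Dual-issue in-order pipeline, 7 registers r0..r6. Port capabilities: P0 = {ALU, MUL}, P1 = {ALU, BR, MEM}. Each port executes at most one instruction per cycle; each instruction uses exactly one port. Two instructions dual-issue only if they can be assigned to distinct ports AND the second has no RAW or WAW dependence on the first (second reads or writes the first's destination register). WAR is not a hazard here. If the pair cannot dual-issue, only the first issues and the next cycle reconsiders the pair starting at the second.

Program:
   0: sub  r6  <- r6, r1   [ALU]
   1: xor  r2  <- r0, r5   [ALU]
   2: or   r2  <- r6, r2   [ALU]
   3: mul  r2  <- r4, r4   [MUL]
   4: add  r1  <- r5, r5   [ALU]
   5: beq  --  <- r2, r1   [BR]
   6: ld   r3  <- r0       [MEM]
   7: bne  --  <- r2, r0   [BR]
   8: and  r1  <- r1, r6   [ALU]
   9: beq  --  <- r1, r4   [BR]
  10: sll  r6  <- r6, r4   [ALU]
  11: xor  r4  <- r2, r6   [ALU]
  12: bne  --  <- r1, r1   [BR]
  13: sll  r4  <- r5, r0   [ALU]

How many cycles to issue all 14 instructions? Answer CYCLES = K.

CYCLES = 9

  cy0 -> i0/i1 (sub xor) dual
  cy1 -> i2 (or) WAW r2
  cy2 -> i3/i4 (mul add) dual
  cy3 -> i5 (beq) no-port BR/MEM
  cy4 -> i6 (ld) no-port MEM/BR
  cy5 -> i7/i8 (bne and) dual
  cy6 -> i9/i10 (beq sll) dual
  cy7 -> i11/i12 (xor bne) dual
  cy8 -> i13 (sll) tail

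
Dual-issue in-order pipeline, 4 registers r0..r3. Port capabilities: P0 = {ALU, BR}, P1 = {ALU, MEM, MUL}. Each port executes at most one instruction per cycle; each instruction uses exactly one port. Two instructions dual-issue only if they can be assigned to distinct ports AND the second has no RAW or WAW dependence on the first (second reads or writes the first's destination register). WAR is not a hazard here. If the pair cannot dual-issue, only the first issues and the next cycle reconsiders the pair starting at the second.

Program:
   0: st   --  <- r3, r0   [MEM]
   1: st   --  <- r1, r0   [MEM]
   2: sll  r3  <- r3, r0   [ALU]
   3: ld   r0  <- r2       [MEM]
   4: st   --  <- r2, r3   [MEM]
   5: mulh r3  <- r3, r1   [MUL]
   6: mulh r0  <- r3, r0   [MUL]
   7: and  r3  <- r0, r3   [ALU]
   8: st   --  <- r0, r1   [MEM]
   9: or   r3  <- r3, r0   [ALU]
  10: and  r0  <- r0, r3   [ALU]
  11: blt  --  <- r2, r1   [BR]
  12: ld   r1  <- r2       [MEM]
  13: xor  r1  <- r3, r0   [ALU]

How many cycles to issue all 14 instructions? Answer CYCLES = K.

  cy0 -> i0 (st.MEM) no-port MEM/MEM
  cy1 -> i1&i2 (st.MEM sll.ALU) dual
  cy2 -> i3 (ld.MEM) no-port MEM/MEM
  cy3 -> i4 (st.MEM) no-port MEM/MUL
  cy4 -> i5 (mulh.MUL) no-port MUL/MUL
  cy5 -> i6 (mulh.MUL) RAW r0
  cy6 -> i7&i8 (and.ALU st.MEM) dual
  cy7 -> i9 (or.ALU) RAW r3
  cy8 -> i10&i11 (and.ALU blt.BR) dual
  cy9 -> i12 (ld.MEM) WAW r1
  cy10 -> i13 (xor.ALU) tail

CYCLES = 11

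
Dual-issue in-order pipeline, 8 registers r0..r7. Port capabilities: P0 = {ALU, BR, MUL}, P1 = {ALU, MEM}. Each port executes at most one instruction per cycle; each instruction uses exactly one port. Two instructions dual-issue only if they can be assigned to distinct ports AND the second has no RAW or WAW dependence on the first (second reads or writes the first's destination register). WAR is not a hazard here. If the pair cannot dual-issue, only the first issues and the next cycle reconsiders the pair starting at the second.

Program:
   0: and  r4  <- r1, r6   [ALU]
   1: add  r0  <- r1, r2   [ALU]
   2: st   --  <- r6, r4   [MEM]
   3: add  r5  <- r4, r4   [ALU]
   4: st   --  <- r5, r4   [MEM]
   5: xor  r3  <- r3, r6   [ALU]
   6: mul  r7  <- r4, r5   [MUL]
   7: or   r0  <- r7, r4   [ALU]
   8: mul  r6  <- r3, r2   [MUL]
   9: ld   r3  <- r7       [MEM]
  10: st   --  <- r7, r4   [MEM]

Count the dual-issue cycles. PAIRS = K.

c0: i0&i1 and;add  dual
c1: i2&i3 st;add  dual
c2: i4&i5 st;xor  dual
c3: i6 mul  RAW r7
c4: i7&i8 or;mul  dual
c5: i9 ld  no-port MEM/MEM
c6: i10 st  tail

PAIRS = 4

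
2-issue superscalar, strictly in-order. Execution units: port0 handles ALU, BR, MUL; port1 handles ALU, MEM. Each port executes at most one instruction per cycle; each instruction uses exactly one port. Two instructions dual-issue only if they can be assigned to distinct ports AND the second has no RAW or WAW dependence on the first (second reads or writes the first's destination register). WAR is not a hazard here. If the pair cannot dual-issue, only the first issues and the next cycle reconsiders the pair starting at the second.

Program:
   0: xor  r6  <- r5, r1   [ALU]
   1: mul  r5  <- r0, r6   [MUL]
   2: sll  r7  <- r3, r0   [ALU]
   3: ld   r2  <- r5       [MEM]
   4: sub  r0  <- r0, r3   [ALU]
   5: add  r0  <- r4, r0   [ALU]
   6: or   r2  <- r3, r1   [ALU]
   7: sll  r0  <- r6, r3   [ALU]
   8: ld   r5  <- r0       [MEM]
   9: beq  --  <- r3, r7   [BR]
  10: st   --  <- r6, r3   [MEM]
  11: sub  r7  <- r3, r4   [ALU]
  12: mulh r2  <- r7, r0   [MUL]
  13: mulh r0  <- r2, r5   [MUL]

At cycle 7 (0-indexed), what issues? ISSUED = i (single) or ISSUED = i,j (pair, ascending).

ISSUED = 12

[0] i0  xor.ALU  -- RAW r6
[1] i1+i2  mul.MUL+sll.ALU  -- 2-wide
[2] i3+i4  ld.MEM+sub.ALU  -- 2-wide
[3] i5+i6  add.ALU+or.ALU  -- 2-wide
[4] i7  sll.ALU  -- RAW r0
[5] i8+i9  ld.MEM+beq.BR  -- 2-wide
[6] i10+i11  st.MEM+sub.ALU  -- 2-wide
[7] i12  mulh.MUL  -- no-port MUL/MUL
[8] i13  mulh.MUL  -- tail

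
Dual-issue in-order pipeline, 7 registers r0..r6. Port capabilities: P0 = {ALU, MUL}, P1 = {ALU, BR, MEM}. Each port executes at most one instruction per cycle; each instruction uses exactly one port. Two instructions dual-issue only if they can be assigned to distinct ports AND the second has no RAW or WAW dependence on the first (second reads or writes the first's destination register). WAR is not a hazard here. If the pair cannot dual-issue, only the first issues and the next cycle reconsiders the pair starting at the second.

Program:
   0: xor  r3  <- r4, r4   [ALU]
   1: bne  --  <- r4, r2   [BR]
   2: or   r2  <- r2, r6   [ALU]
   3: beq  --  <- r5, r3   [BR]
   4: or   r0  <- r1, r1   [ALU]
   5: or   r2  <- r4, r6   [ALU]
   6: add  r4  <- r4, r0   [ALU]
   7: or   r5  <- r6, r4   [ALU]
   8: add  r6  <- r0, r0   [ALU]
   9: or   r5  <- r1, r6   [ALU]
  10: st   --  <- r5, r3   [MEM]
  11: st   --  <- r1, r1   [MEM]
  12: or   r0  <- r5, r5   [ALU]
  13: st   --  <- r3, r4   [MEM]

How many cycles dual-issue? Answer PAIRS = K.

0. xor.ALU;bne.BR @i0+i1  | pair
1. or.ALU;beq.BR @i2+i3  | pair
2. or.ALU;or.ALU @i4+i5  | pair
3. add.ALU @i6  | RAW r4
4. or.ALU;add.ALU @i7+i8  | pair
5. or.ALU @i9  | RAW r5
6. st.MEM @i10  | no-port MEM/MEM
7. st.MEM;or.ALU @i11+i12  | pair
8. st.MEM @i13  | tail

PAIRS = 5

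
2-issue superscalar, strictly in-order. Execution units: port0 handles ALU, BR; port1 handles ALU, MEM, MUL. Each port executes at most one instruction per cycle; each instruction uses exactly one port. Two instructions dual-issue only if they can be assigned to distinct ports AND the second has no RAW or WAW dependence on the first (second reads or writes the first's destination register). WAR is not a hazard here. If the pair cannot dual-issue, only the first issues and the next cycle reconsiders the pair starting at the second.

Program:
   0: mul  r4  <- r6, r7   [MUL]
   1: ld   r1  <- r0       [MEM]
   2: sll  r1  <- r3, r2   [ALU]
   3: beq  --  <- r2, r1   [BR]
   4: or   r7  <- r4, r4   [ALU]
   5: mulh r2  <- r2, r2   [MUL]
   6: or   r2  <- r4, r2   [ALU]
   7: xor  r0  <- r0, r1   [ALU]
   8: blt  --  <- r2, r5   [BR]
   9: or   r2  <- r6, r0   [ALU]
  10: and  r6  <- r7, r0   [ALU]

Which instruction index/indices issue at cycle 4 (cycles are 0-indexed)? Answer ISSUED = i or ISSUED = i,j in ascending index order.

ISSUED = 5

0. mul.MUL @i0  | no-port MUL/MEM
1. ld.MEM @i1  | WAW r1
2. sll.ALU @i2  | RAW r1
3. beq.BR or.ALU @i3,i4  | 2-wide
4. mulh.MUL @i5  | RAW+WAW r2
5. or.ALU xor.ALU @i6,i7  | 2-wide
6. blt.BR or.ALU @i8,i9  | 2-wide
7. and.ALU @i10  | tail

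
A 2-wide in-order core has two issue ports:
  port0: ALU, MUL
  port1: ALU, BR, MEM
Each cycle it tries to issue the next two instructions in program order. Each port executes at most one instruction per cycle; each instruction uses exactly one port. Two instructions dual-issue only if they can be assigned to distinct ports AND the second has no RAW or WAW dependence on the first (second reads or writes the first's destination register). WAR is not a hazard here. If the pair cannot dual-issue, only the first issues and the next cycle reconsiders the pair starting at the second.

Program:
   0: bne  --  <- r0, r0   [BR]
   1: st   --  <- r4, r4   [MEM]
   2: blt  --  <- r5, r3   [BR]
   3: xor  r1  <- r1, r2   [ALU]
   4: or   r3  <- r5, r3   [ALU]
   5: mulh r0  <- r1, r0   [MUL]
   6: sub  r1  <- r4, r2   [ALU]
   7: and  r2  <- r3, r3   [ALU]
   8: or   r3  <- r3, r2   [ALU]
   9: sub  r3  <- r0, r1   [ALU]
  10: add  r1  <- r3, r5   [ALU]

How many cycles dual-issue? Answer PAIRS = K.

#0 head=0: bne i0 no-port BR/MEM
#1 head=1: st i1 no-port MEM/BR
#2 head=2: blt+xor i2+i3 dual
#3 head=4: or+mulh i4+i5 dual
#4 head=6: sub+and i6+i7 dual
#5 head=8: or i8 WAW r3
#6 head=9: sub i9 RAW r3
#7 head=10: add i10 tail

PAIRS = 3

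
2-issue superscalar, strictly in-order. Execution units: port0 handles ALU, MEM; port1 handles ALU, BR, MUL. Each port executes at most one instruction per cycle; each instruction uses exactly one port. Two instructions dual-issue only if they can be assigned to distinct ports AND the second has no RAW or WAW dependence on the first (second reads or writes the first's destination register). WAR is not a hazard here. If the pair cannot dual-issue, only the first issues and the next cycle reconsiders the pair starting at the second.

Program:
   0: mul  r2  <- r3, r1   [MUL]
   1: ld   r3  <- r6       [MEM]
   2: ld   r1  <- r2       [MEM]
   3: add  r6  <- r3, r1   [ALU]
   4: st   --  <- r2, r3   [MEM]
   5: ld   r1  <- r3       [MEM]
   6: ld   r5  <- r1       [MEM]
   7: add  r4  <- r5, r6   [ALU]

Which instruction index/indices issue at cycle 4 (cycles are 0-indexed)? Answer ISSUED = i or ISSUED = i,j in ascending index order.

ISSUED = 6

0. mul.MUL/ld.MEM @i0+i1  | dual
1. ld.MEM @i2  | RAW r1
2. add.ALU/st.MEM @i3+i4  | dual
3. ld.MEM @i5  | no-port MEM/MEM
4. ld.MEM @i6  | RAW r5
5. add.ALU @i7  | tail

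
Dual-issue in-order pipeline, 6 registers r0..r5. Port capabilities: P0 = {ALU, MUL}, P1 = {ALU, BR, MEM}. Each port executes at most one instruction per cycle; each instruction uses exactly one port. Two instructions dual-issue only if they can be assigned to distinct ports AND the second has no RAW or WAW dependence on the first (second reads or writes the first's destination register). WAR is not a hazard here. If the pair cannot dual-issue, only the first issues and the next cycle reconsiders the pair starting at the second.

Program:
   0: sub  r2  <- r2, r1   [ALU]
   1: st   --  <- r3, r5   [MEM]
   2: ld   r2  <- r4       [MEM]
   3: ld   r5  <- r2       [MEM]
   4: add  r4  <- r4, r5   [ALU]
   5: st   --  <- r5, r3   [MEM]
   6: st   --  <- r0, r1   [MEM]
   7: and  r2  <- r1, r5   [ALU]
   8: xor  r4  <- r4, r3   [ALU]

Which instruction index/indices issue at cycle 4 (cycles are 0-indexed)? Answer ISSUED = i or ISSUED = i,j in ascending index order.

ISSUED = 6,7

c0: i0/i1 sub+st  dual
c1: i2 ld  no-port MEM/MEM
c2: i3 ld  RAW r5
c3: i4/i5 add+st  dual
c4: i6/i7 st+and  dual
c5: i8 xor  tail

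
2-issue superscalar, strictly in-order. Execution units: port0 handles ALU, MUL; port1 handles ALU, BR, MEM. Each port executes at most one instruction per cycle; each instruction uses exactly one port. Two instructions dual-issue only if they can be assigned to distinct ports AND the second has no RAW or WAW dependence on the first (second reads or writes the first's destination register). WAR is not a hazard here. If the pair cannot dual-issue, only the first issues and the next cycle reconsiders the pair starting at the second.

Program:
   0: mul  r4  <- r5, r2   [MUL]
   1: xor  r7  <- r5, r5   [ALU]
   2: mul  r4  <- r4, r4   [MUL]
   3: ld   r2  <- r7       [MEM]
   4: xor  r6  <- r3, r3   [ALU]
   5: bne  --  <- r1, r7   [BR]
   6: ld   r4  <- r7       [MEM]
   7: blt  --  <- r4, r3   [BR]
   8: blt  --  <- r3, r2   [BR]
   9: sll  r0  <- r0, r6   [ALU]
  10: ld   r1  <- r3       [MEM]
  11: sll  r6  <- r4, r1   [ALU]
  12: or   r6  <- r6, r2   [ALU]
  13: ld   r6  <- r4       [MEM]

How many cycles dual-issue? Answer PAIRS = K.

0. mul.MUL/xor.ALU @i0/i1  | dual
1. mul.MUL/ld.MEM @i2/i3  | dual
2. xor.ALU/bne.BR @i4/i5  | dual
3. ld.MEM @i6  | no-port MEM/BR
4. blt.BR @i7  | no-port BR/BR
5. blt.BR/sll.ALU @i8/i9  | dual
6. ld.MEM @i10  | RAW r1
7. sll.ALU @i11  | RAW+WAW r6
8. or.ALU @i12  | WAW r6
9. ld.MEM @i13  | tail

PAIRS = 4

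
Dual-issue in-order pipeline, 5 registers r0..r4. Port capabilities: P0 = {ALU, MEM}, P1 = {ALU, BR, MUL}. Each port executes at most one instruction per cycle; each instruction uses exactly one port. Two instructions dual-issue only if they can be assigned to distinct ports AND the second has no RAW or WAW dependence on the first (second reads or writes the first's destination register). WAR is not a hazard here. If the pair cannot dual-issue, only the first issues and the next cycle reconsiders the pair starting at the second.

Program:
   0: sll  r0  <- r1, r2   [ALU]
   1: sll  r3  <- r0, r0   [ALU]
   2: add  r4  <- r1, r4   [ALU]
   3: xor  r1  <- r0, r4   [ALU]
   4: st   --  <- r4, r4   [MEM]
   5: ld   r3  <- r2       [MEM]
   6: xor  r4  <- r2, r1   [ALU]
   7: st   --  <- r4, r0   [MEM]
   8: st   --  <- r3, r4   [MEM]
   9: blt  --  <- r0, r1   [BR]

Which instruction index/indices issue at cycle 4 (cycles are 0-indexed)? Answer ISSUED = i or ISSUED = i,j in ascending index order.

ISSUED = 7

t=0 i0:sll.ALU ; RAW r0
t=1 i1+i2:sll.ALU+add.ALU ; 2-wide
t=2 i3+i4:xor.ALU+st.MEM ; 2-wide
t=3 i5+i6:ld.MEM+xor.ALU ; 2-wide
t=4 i7:st.MEM ; no-port MEM/MEM
t=5 i8+i9:st.MEM+blt.BR ; 2-wide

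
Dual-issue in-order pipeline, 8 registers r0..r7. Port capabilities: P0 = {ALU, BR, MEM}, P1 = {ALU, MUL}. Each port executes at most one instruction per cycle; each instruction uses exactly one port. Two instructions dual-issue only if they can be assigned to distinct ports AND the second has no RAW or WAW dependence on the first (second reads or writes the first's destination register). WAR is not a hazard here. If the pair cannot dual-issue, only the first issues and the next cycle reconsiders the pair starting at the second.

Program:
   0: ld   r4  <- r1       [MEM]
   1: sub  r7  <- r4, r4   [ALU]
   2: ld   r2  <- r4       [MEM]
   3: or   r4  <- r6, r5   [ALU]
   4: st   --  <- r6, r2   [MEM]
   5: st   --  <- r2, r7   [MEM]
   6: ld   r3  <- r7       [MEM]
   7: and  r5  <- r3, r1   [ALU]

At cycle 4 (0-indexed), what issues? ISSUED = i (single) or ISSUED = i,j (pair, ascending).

[0] i0  ld  -- RAW r4
[1] i1+i2  sub+ld  -- dual
[2] i3+i4  or+st  -- dual
[3] i5  st  -- no-port MEM/MEM
[4] i6  ld  -- RAW r3
[5] i7  and  -- tail

ISSUED = 6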